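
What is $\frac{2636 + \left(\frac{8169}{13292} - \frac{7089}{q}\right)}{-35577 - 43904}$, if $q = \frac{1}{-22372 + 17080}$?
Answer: $- \frac{498684266377}{1056461452} \approx -472.03$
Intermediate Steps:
$q = - \frac{1}{5292}$ ($q = \frac{1}{-5292} = - \frac{1}{5292} \approx -0.00018896$)
$\frac{2636 + \left(\frac{8169}{13292} - \frac{7089}{q}\right)}{-35577 - 43904} = \frac{2636 + \left(\frac{8169}{13292} - \frac{7089}{- \frac{1}{5292}}\right)}{-35577 - 43904} = \frac{2636 + \left(8169 \cdot \frac{1}{13292} - -37514988\right)}{-79481} = \left(2636 + \left(\frac{8169}{13292} + 37514988\right)\right) \left(- \frac{1}{79481}\right) = \left(2636 + \frac{498649228665}{13292}\right) \left(- \frac{1}{79481}\right) = \frac{498684266377}{13292} \left(- \frac{1}{79481}\right) = - \frac{498684266377}{1056461452}$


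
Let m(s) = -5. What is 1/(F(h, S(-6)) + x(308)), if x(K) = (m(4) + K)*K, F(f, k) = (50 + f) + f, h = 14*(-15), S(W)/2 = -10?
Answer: 1/92954 ≈ 1.0758e-5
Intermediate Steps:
S(W) = -20 (S(W) = 2*(-10) = -20)
h = -210
F(f, k) = 50 + 2*f
x(K) = K*(-5 + K) (x(K) = (-5 + K)*K = K*(-5 + K))
1/(F(h, S(-6)) + x(308)) = 1/((50 + 2*(-210)) + 308*(-5 + 308)) = 1/((50 - 420) + 308*303) = 1/(-370 + 93324) = 1/92954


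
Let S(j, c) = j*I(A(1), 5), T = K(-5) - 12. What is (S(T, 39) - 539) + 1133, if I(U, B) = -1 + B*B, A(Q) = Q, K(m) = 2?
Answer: 354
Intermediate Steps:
I(U, B) = -1 + B²
T = -10 (T = 2 - 12 = -10)
S(j, c) = 24*j (S(j, c) = j*(-1 + 5²) = j*(-1 + 25) = j*24 = 24*j)
(S(T, 39) - 539) + 1133 = (24*(-10) - 539) + 1133 = (-240 - 539) + 1133 = -779 + 1133 = 354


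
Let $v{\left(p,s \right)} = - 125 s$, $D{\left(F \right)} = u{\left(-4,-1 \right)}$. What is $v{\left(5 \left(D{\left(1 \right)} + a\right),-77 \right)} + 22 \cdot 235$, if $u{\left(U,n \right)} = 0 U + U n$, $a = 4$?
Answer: $14795$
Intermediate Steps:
$u{\left(U,n \right)} = U n$ ($u{\left(U,n \right)} = 0 + U n = U n$)
$D{\left(F \right)} = 4$ ($D{\left(F \right)} = \left(-4\right) \left(-1\right) = 4$)
$v{\left(5 \left(D{\left(1 \right)} + a\right),-77 \right)} + 22 \cdot 235 = \left(-125\right) \left(-77\right) + 22 \cdot 235 = 9625 + 5170 = 14795$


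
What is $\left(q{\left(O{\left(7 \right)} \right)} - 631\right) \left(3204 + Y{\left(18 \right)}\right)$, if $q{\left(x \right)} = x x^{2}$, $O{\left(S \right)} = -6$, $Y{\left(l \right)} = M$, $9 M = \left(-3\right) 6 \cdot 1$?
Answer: $-2712094$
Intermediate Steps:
$M = -2$ ($M = \frac{\left(-3\right) 6 \cdot 1}{9} = \frac{\left(-18\right) 1}{9} = \frac{1}{9} \left(-18\right) = -2$)
$Y{\left(l \right)} = -2$
$q{\left(x \right)} = x^{3}$
$\left(q{\left(O{\left(7 \right)} \right)} - 631\right) \left(3204 + Y{\left(18 \right)}\right) = \left(\left(-6\right)^{3} - 631\right) \left(3204 - 2\right) = \left(-216 - 631\right) 3202 = \left(-847\right) 3202 = -2712094$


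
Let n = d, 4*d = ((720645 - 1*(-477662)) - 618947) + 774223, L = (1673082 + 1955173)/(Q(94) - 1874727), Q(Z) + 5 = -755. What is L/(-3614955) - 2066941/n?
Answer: -11210758123488196855/1835404704657003711 ≈ -6.1081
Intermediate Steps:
Q(Z) = -760 (Q(Z) = -5 - 755 = -760)
L = -3628255/1875487 (L = (1673082 + 1955173)/(-760 - 1874727) = 3628255/(-1875487) = 3628255*(-1/1875487) = -3628255/1875487 ≈ -1.9346)
d = 1353583/4 (d = (((720645 - 1*(-477662)) - 618947) + 774223)/4 = (((720645 + 477662) - 618947) + 774223)/4 = ((1198307 - 618947) + 774223)/4 = (579360 + 774223)/4 = (¼)*1353583 = 1353583/4 ≈ 3.3840e+5)
n = 1353583/4 ≈ 3.3840e+5
L/(-3614955) - 2066941/n = -3628255/1875487/(-3614955) - 2066941/1353583/4 = -3628255/1875487*(-1/3614955) - 2066941*4/1353583 = 725651/1355960221617 - 8267764/1353583 = -11210758123488196855/1835404704657003711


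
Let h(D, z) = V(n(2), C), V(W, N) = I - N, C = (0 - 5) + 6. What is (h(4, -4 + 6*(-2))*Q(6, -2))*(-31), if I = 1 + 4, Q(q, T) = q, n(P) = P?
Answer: -744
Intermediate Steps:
I = 5
C = 1 (C = -5 + 6 = 1)
V(W, N) = 5 - N
h(D, z) = 4 (h(D, z) = 5 - 1*1 = 5 - 1 = 4)
(h(4, -4 + 6*(-2))*Q(6, -2))*(-31) = (4*6)*(-31) = 24*(-31) = -744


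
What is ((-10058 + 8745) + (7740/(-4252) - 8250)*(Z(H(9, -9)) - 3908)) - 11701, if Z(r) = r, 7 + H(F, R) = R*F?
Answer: 35037819378/1063 ≈ 3.2961e+7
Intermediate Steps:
H(F, R) = -7 + F*R (H(F, R) = -7 + R*F = -7 + F*R)
((-10058 + 8745) + (7740/(-4252) - 8250)*(Z(H(9, -9)) - 3908)) - 11701 = ((-10058 + 8745) + (7740/(-4252) - 8250)*((-7 + 9*(-9)) - 3908)) - 11701 = (-1313 + (7740*(-1/4252) - 8250)*((-7 - 81) - 3908)) - 11701 = (-1313 + (-1935/1063 - 8250)*(-88 - 3908)) - 11701 = (-1313 - 8771685/1063*(-3996)) - 11701 = (-1313 + 35051653260/1063) - 11701 = 35050257541/1063 - 11701 = 35037819378/1063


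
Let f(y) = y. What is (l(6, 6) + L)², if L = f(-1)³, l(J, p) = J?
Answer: 25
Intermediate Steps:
L = -1 (L = (-1)³ = -1)
(l(6, 6) + L)² = (6 - 1)² = 5² = 25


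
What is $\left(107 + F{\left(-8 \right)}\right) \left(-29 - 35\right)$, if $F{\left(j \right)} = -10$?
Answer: $-6208$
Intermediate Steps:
$\left(107 + F{\left(-8 \right)}\right) \left(-29 - 35\right) = \left(107 - 10\right) \left(-29 - 35\right) = 97 \left(-64\right) = -6208$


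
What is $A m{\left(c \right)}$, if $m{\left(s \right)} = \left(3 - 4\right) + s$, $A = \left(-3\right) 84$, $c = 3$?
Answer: $-504$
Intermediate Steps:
$A = -252$
$m{\left(s \right)} = -1 + s$
$A m{\left(c \right)} = - 252 \left(-1 + 3\right) = \left(-252\right) 2 = -504$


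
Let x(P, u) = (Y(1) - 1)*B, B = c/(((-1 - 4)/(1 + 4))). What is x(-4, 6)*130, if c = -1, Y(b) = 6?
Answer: 650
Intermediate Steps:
B = 1 (B = -1/((-1 - 4)/(1 + 4)) = -1/((-5/5)) = -1/((-5*⅕)) = -1/(-1) = -1*(-1) = 1)
x(P, u) = 5 (x(P, u) = (6 - 1)*1 = 5*1 = 5)
x(-4, 6)*130 = 5*130 = 650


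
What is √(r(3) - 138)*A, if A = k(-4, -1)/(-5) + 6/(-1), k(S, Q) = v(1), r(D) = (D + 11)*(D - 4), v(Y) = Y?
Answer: -62*I*√38/5 ≈ -76.439*I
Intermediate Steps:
r(D) = (-4 + D)*(11 + D) (r(D) = (11 + D)*(-4 + D) = (-4 + D)*(11 + D))
k(S, Q) = 1
A = -31/5 (A = 1/(-5) + 6/(-1) = 1*(-⅕) + 6*(-1) = -⅕ - 6 = -31/5 ≈ -6.2000)
√(r(3) - 138)*A = √((-44 + 3² + 7*3) - 138)*(-31/5) = √((-44 + 9 + 21) - 138)*(-31/5) = √(-14 - 138)*(-31/5) = √(-152)*(-31/5) = (2*I*√38)*(-31/5) = -62*I*√38/5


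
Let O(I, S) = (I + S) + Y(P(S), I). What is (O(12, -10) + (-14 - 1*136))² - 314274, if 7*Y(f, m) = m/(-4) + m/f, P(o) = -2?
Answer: -14307401/49 ≈ -2.9199e+5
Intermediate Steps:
Y(f, m) = -m/28 + m/(7*f) (Y(f, m) = (m/(-4) + m/f)/7 = (m*(-¼) + m/f)/7 = (-m/4 + m/f)/7 = -m/28 + m/(7*f))
O(I, S) = S + 25*I/28 (O(I, S) = (I + S) + (1/28)*I*(4 - 1*(-2))/(-2) = (I + S) + (1/28)*I*(-½)*(4 + 2) = (I + S) + (1/28)*I*(-½)*6 = (I + S) - 3*I/28 = S + 25*I/28)
(O(12, -10) + (-14 - 1*136))² - 314274 = ((-10 + (25/28)*12) + (-14 - 1*136))² - 314274 = ((-10 + 75/7) + (-14 - 136))² - 314274 = (5/7 - 150)² - 314274 = (-1045/7)² - 314274 = 1092025/49 - 314274 = -14307401/49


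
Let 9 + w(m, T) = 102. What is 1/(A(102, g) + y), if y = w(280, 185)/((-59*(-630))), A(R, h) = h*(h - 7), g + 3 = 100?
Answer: 12390/108164731 ≈ 0.00011455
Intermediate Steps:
g = 97 (g = -3 + 100 = 97)
w(m, T) = 93 (w(m, T) = -9 + 102 = 93)
A(R, h) = h*(-7 + h)
y = 31/12390 (y = 93/((-59*(-630))) = 93/37170 = 93*(1/37170) = 31/12390 ≈ 0.0025020)
1/(A(102, g) + y) = 1/(97*(-7 + 97) + 31/12390) = 1/(97*90 + 31/12390) = 1/(8730 + 31/12390) = 1/(108164731/12390) = 12390/108164731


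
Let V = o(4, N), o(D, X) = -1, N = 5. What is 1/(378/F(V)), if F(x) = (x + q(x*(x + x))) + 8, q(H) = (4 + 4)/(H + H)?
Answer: 1/42 ≈ 0.023810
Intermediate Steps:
V = -1
q(H) = 4/H (q(H) = 8/((2*H)) = 8*(1/(2*H)) = 4/H)
F(x) = 8 + x + 2/x² (F(x) = (x + 4/((x*(x + x)))) + 8 = (x + 4/((x*(2*x)))) + 8 = (x + 4/((2*x²))) + 8 = (x + 4*(1/(2*x²))) + 8 = (x + 2/x²) + 8 = 8 + x + 2/x²)
1/(378/F(V)) = 1/(378/(8 - 1 + 2/(-1)²)) = 1/(378/(8 - 1 + 2*1)) = 1/(378/(8 - 1 + 2)) = 1/(378/9) = 1/(378*(⅑)) = 1/42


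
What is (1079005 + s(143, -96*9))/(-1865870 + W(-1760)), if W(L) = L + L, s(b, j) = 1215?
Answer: -108022/186939 ≈ -0.57785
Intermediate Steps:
W(L) = 2*L
(1079005 + s(143, -96*9))/(-1865870 + W(-1760)) = (1079005 + 1215)/(-1865870 + 2*(-1760)) = 1080220/(-1865870 - 3520) = 1080220/(-1869390) = 1080220*(-1/1869390) = -108022/186939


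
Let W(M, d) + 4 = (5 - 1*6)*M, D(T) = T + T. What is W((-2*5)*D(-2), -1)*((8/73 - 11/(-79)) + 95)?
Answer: -24169200/5767 ≈ -4190.9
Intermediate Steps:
D(T) = 2*T
W(M, d) = -4 - M (W(M, d) = -4 + (5 - 1*6)*M = -4 + (5 - 6)*M = -4 - M)
W((-2*5)*D(-2), -1)*((8/73 - 11/(-79)) + 95) = (-4 - (-2*5)*2*(-2))*((8/73 - 11/(-79)) + 95) = (-4 - (-10)*(-4))*((8*(1/73) - 11*(-1/79)) + 95) = (-4 - 1*40)*((8/73 + 11/79) + 95) = (-4 - 40)*(1435/5767 + 95) = -44*549300/5767 = -24169200/5767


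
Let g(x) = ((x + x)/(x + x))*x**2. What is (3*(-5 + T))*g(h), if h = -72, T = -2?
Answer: -108864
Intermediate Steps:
g(x) = x**2 (g(x) = ((2*x)/((2*x)))*x**2 = ((2*x)*(1/(2*x)))*x**2 = 1*x**2 = x**2)
(3*(-5 + T))*g(h) = (3*(-5 - 2))*(-72)**2 = (3*(-7))*5184 = -21*5184 = -108864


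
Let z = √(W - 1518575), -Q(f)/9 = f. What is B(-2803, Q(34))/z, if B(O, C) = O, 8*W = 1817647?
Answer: 5606*I*√20661906/10330953 ≈ 2.4666*I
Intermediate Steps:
W = 1817647/8 (W = (⅛)*1817647 = 1817647/8 ≈ 2.2721e+5)
Q(f) = -9*f
z = I*√20661906/4 (z = √(1817647/8 - 1518575) = √(-10330953/8) = I*√20661906/4 ≈ 1136.4*I)
B(-2803, Q(34))/z = -2803*(-2*I*√20661906/10330953) = -(-5606)*I*√20661906/10330953 = 5606*I*√20661906/10330953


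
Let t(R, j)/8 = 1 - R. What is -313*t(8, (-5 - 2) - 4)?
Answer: 17528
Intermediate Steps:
t(R, j) = 8 - 8*R (t(R, j) = 8*(1 - R) = 8 - 8*R)
-313*t(8, (-5 - 2) - 4) = -313*(8 - 8*8) = -313*(8 - 64) = -313*(-56) = 17528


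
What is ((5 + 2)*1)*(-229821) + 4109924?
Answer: 2501177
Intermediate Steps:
((5 + 2)*1)*(-229821) + 4109924 = (7*1)*(-229821) + 4109924 = 7*(-229821) + 4109924 = -1608747 + 4109924 = 2501177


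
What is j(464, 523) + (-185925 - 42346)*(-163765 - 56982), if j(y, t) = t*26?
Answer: 50390152035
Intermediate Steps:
j(y, t) = 26*t
j(464, 523) + (-185925 - 42346)*(-163765 - 56982) = 26*523 + (-185925 - 42346)*(-163765 - 56982) = 13598 - 228271*(-220747) = 13598 + 50390138437 = 50390152035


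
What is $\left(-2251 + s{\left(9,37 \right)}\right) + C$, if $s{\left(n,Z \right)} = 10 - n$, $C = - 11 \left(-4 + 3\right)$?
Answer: $-2239$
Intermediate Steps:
$C = 11$ ($C = \left(-11\right) \left(-1\right) = 11$)
$\left(-2251 + s{\left(9,37 \right)}\right) + C = \left(-2251 + \left(10 - 9\right)\right) + 11 = \left(-2251 + 1\right) + 11 = -2250 + 11 = -2239$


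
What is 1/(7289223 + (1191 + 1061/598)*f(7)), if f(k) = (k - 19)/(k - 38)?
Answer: 299/2179615731 ≈ 1.3718e-7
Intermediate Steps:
f(k) = (-19 + k)/(-38 + k)
1/(7289223 + (1191 + 1061/598)*f(7)) = 1/(7289223 + (1191 + 1061/598)*((-19 + 7)/(-38 + 7))) = 1/(7289223 + (1191 + 1061*(1/598))*(-12/(-31))) = 1/(7289223 + (1191 + 1061/598)*(-1/31*(-12))) = 1/(7289223 + (713279/598)*(12/31)) = 1/(7289223 + 138054/299) = 1/(2179615731/299) = 299/2179615731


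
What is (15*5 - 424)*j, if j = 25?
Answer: -8725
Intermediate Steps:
(15*5 - 424)*j = (15*5 - 424)*25 = (75 - 424)*25 = -349*25 = -8725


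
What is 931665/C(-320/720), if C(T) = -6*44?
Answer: -310555/88 ≈ -3529.0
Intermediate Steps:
C(T) = -264
931665/C(-320/720) = 931665/(-264) = 931665*(-1/264) = -310555/88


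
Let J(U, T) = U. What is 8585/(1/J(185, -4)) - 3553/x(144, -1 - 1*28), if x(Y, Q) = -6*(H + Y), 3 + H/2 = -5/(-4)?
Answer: 1338877228/843 ≈ 1.5882e+6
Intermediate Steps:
H = -7/2 (H = -6 + 2*(-5/(-4)) = -6 + 2*(-5*(-¼)) = -6 + 2*(5/4) = -6 + 5/2 = -7/2 ≈ -3.5000)
x(Y, Q) = 21 - 6*Y (x(Y, Q) = -6*(-7/2 + Y) = 21 - 6*Y)
8585/(1/J(185, -4)) - 3553/x(144, -1 - 1*28) = 8585/(1/185) - 3553/(21 - 6*144) = 8585/(1/185) - 3553/(21 - 864) = 8585*185 - 3553/(-843) = 1588225 - 3553*(-1/843) = 1588225 + 3553/843 = 1338877228/843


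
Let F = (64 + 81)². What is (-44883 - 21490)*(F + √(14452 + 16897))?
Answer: -1395492325 - 66373*√31349 ≈ -1.4072e+9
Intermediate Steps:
F = 21025 (F = 145² = 21025)
(-44883 - 21490)*(F + √(14452 + 16897)) = (-44883 - 21490)*(21025 + √(14452 + 16897)) = -66373*(21025 + √31349) = -1395492325 - 66373*√31349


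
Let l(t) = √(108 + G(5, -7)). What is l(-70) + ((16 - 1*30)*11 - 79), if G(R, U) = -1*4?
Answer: -233 + 2*√26 ≈ -222.80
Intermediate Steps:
G(R, U) = -4
l(t) = 2*√26 (l(t) = √(108 - 4) = √104 = 2*√26)
l(-70) + ((16 - 1*30)*11 - 79) = 2*√26 + ((16 - 1*30)*11 - 79) = 2*√26 + ((16 - 30)*11 - 79) = 2*√26 + (-14*11 - 79) = 2*√26 + (-154 - 79) = 2*√26 - 233 = -233 + 2*√26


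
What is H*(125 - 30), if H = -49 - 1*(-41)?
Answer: -760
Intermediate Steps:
H = -8 (H = -49 + 41 = -8)
H*(125 - 30) = -8*(125 - 30) = -8*95 = -760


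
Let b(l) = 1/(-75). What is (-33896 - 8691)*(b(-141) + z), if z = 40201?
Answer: -128402956438/75 ≈ -1.7120e+9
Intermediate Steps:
b(l) = -1/75
(-33896 - 8691)*(b(-141) + z) = (-33896 - 8691)*(-1/75 + 40201) = -42587*3015074/75 = -128402956438/75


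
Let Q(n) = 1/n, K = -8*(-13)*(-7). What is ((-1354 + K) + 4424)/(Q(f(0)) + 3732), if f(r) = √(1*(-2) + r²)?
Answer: 17480688/27855649 + 2342*I*√2/27855649 ≈ 0.62755 + 0.0001189*I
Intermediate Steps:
K = -728 (K = 104*(-7) = -728)
f(r) = √(-2 + r²)
((-1354 + K) + 4424)/(Q(f(0)) + 3732) = ((-1354 - 728) + 4424)/(1/(√(-2 + 0²)) + 3732) = (-2082 + 4424)/(1/(√(-2 + 0)) + 3732) = 2342/(1/(√(-2)) + 3732) = 2342/(1/(I*√2) + 3732) = 2342/(-I*√2/2 + 3732) = 2342/(3732 - I*√2/2)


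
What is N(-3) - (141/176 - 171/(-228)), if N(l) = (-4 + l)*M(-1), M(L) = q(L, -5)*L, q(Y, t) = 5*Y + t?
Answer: -12593/176 ≈ -71.551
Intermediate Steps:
q(Y, t) = t + 5*Y
M(L) = L*(-5 + 5*L) (M(L) = (-5 + 5*L)*L = L*(-5 + 5*L))
N(l) = -40 + 10*l (N(l) = (-4 + l)*(5*(-1)*(-1 - 1)) = (-4 + l)*(5*(-1)*(-2)) = (-4 + l)*10 = -40 + 10*l)
N(-3) - (141/176 - 171/(-228)) = (-40 + 10*(-3)) - (141/176 - 171/(-228)) = (-40 - 30) - (141*(1/176) - 171*(-1/228)) = -70 - (141/176 + ¾) = -70 - 1*273/176 = -70 - 273/176 = -12593/176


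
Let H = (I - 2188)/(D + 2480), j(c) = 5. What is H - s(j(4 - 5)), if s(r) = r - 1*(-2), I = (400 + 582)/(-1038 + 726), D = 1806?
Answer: -5022131/668616 ≈ -7.5112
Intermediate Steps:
I = -491/156 (I = 982/(-312) = 982*(-1/312) = -491/156 ≈ -3.1474)
H = -341819/668616 (H = (-491/156 - 2188)/(1806 + 2480) = -341819/156/4286 = -341819/156*1/4286 = -341819/668616 ≈ -0.51123)
s(r) = 2 + r (s(r) = r + 2 = 2 + r)
H - s(j(4 - 5)) = -341819/668616 - (2 + 5) = -341819/668616 - 1*7 = -341819/668616 - 7 = -5022131/668616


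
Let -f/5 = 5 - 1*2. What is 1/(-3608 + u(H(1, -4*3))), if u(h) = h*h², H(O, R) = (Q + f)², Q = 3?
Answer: 1/2982376 ≈ 3.3530e-7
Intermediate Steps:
f = -15 (f = -5*(5 - 1*2) = -5*(5 - 2) = -5*3 = -15)
H(O, R) = 144 (H(O, R) = (3 - 15)² = (-12)² = 144)
u(h) = h³
1/(-3608 + u(H(1, -4*3))) = 1/(-3608 + 144³) = 1/(-3608 + 2985984) = 1/2982376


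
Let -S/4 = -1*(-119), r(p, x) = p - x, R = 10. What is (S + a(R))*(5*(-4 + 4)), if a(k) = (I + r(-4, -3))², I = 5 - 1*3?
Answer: 0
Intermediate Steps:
I = 2 (I = 5 - 3 = 2)
S = -476 (S = -(-4)*(-119) = -4*119 = -476)
a(k) = 1 (a(k) = (2 + (-4 - 1*(-3)))² = (2 + (-4 + 3))² = (2 - 1)² = 1² = 1)
(S + a(R))*(5*(-4 + 4)) = (-476 + 1)*(5*(-4 + 4)) = -2375*0 = -475*0 = 0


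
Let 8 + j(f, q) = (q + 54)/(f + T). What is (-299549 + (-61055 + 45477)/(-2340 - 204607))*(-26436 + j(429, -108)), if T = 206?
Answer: 208189664860978410/26282269 ≈ 7.9213e+9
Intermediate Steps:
j(f, q) = -8 + (54 + q)/(206 + f) (j(f, q) = -8 + (q + 54)/(f + 206) = -8 + (54 + q)/(206 + f))
(-299549 + (-61055 + 45477)/(-2340 - 204607))*(-26436 + j(429, -108)) = (-299549 + (-61055 + 45477)/(-2340 - 204607))*(-26436 + (-1594 - 108 - 8*429)/(206 + 429)) = (-299549 - 15578/(-206947))*(-26436 + (-1594 - 108 - 3432)/635) = (-299549 - 15578*(-1/206947))*(-26436 + (1/635)*(-5134)) = (-299549 + 15578/206947)*(-26436 - 5134/635) = -61990751325/206947*(-16791994/635) = 208189664860978410/26282269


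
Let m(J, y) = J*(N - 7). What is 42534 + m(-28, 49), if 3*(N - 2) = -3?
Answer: 42702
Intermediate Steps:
N = 1 (N = 2 + (⅓)*(-3) = 2 - 1 = 1)
m(J, y) = -6*J (m(J, y) = J*(1 - 7) = J*(-6) = -6*J)
42534 + m(-28, 49) = 42534 - 6*(-28) = 42534 + 168 = 42702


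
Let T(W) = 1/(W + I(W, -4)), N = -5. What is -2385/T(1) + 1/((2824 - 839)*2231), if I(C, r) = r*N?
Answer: -221803175474/4428535 ≈ -50085.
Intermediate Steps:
I(C, r) = -5*r (I(C, r) = r*(-5) = -5*r)
T(W) = 1/(20 + W) (T(W) = 1/(W - 5*(-4)) = 1/(W + 20) = 1/(20 + W))
-2385/T(1) + 1/((2824 - 839)*2231) = -2385/(1/(20 + 1)) + 1/((2824 - 839)*2231) = -2385/(1/21) + (1/2231)/1985 = -2385/1/21 + (1/1985)*(1/2231) = -2385*21 + 1/4428535 = -50085 + 1/4428535 = -221803175474/4428535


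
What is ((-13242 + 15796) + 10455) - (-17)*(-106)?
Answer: 11207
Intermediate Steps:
((-13242 + 15796) + 10455) - (-17)*(-106) = (2554 + 10455) - 1*1802 = 13009 - 1802 = 11207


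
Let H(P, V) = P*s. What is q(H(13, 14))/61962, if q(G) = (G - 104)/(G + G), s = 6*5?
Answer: 11/1858860 ≈ 5.9176e-6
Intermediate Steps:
s = 30
H(P, V) = 30*P (H(P, V) = P*30 = 30*P)
q(G) = (-104 + G)/(2*G) (q(G) = (-104 + G)/((2*G)) = (-104 + G)*(1/(2*G)) = (-104 + G)/(2*G))
q(H(13, 14))/61962 = ((-104 + 30*13)/(2*((30*13))))/61962 = ((1/2)*(-104 + 390)/390)*(1/61962) = ((1/2)*(1/390)*286)*(1/61962) = (11/30)*(1/61962) = 11/1858860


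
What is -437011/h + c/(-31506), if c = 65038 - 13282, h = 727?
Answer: -2301015863/3817477 ≈ -602.76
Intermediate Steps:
c = 51756
-437011/h + c/(-31506) = -437011/727 + 51756/(-31506) = -437011*1/727 + 51756*(-1/31506) = -437011/727 - 8626/5251 = -2301015863/3817477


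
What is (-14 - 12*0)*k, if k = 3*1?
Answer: -42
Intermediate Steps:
k = 3
(-14 - 12*0)*k = (-14 - 12*0)*3 = (-14 + 0)*3 = -14*3 = -42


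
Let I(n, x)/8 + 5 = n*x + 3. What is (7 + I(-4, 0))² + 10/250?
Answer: 2026/25 ≈ 81.040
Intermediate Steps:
I(n, x) = -16 + 8*n*x (I(n, x) = -40 + 8*(n*x + 3) = -40 + 8*(3 + n*x) = -40 + (24 + 8*n*x) = -16 + 8*n*x)
(7 + I(-4, 0))² + 10/250 = (7 + (-16 + 8*(-4)*0))² + 10/250 = (7 + (-16 + 0))² + 10*(1/250) = (7 - 16)² + 1/25 = (-9)² + 1/25 = 81 + 1/25 = 2026/25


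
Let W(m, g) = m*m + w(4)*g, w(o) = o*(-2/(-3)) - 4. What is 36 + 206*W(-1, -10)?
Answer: 8966/3 ≈ 2988.7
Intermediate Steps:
w(o) = -4 + 2*o/3 (w(o) = o*(-2*(-⅓)) - 4 = o*(⅔) - 4 = 2*o/3 - 4 = -4 + 2*o/3)
W(m, g) = m² - 4*g/3 (W(m, g) = m*m + (-4 + (⅔)*4)*g = m² + (-4 + 8/3)*g = m² - 4*g/3)
36 + 206*W(-1, -10) = 36 + 206*((-1)² - 4/3*(-10)) = 36 + 206*(1 + 40/3) = 36 + 206*(43/3) = 36 + 8858/3 = 8966/3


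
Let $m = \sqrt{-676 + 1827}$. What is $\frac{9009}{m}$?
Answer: $\frac{9009 \sqrt{1151}}{1151} \approx 265.55$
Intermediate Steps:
$m = \sqrt{1151} \approx 33.926$
$\frac{9009}{m} = \frac{9009}{\sqrt{1151}} = 9009 \frac{\sqrt{1151}}{1151} = \frac{9009 \sqrt{1151}}{1151}$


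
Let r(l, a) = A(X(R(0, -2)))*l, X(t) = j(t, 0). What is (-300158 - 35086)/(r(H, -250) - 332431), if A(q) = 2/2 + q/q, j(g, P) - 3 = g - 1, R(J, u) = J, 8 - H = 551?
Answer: 335244/333517 ≈ 1.0052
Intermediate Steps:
H = -543 (H = 8 - 1*551 = 8 - 551 = -543)
j(g, P) = 2 + g (j(g, P) = 3 + (g - 1) = 3 + (-1 + g) = 2 + g)
X(t) = 2 + t
A(q) = 2 (A(q) = 2*(½) + 1 = 1 + 1 = 2)
r(l, a) = 2*l
(-300158 - 35086)/(r(H, -250) - 332431) = (-300158 - 35086)/(2*(-543) - 332431) = -335244/(-1086 - 332431) = -335244/(-333517) = -335244*(-1/333517) = 335244/333517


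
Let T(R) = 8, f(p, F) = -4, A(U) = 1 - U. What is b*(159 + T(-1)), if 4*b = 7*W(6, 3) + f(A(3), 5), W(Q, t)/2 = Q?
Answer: 3340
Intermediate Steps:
W(Q, t) = 2*Q
b = 20 (b = (7*(2*6) - 4)/4 = (7*12 - 4)/4 = (84 - 4)/4 = (1/4)*80 = 20)
b*(159 + T(-1)) = 20*(159 + 8) = 20*167 = 3340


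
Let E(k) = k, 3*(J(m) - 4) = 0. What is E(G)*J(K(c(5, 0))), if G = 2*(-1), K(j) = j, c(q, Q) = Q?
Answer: -8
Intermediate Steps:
J(m) = 4 (J(m) = 4 + (⅓)*0 = 4 + 0 = 4)
G = -2
E(G)*J(K(c(5, 0))) = -2*4 = -8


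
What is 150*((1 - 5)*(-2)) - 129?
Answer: 1071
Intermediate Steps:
150*((1 - 5)*(-2)) - 129 = 150*(-4*(-2)) - 129 = 150*8 - 129 = 1200 - 129 = 1071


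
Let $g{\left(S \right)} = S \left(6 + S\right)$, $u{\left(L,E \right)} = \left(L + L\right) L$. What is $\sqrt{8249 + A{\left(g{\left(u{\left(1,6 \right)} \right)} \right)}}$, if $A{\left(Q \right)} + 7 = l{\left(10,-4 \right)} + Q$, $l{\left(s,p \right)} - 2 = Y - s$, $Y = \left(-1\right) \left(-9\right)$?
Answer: $\sqrt{8259} \approx 90.879$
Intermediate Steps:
$Y = 9$
$l{\left(s,p \right)} = 11 - s$ ($l{\left(s,p \right)} = 2 - \left(-9 + s\right) = 11 - s$)
$u{\left(L,E \right)} = 2 L^{2}$ ($u{\left(L,E \right)} = 2 L L = 2 L^{2}$)
$A{\left(Q \right)} = -6 + Q$ ($A{\left(Q \right)} = -7 + \left(\left(11 - 10\right) + Q\right) = -7 + \left(1 + Q\right) = -6 + Q$)
$\sqrt{8249 + A{\left(g{\left(u{\left(1,6 \right)} \right)} \right)}} = \sqrt{8249 - \left(6 - 2 \cdot 1^{2} \left(6 + 2 \cdot 1^{2}\right)\right)} = \sqrt{8249 - \left(6 - 2 \cdot 1 \left(6 + 2 \cdot 1\right)\right)} = \sqrt{8249 - \left(6 - 2 \left(6 + 2\right)\right)} = \sqrt{8249 + \left(-6 + 2 \cdot 8\right)} = \sqrt{8249 + \left(-6 + 16\right)} = \sqrt{8249 + 10} = \sqrt{8259}$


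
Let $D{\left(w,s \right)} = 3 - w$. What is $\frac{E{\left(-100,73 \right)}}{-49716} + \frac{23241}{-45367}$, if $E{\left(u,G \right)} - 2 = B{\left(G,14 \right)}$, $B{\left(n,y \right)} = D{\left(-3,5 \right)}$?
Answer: $- \frac{288953123}{563866443} \approx -0.51245$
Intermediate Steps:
$B{\left(n,y \right)} = 6$ ($B{\left(n,y \right)} = 3 - -3 = 3 + 3 = 6$)
$E{\left(u,G \right)} = 8$ ($E{\left(u,G \right)} = 2 + 6 = 8$)
$\frac{E{\left(-100,73 \right)}}{-49716} + \frac{23241}{-45367} = \frac{8}{-49716} + \frac{23241}{-45367} = 8 \left(- \frac{1}{49716}\right) + 23241 \left(- \frac{1}{45367}\right) = - \frac{2}{12429} - \frac{23241}{45367} = - \frac{288953123}{563866443}$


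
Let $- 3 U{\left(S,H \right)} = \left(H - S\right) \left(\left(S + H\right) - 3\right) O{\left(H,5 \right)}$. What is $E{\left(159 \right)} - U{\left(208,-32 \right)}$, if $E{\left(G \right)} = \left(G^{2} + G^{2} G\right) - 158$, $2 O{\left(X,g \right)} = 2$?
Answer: $4030962$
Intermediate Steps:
$O{\left(X,g \right)} = 1$ ($O{\left(X,g \right)} = \frac{1}{2} \cdot 2 = 1$)
$E{\left(G \right)} = -158 + G^{2} + G^{3}$ ($E{\left(G \right)} = \left(G^{2} + G^{3}\right) - 158 = -158 + G^{2} + G^{3}$)
$U{\left(S,H \right)} = - \frac{\left(H - S\right) \left(-3 + H + S\right)}{3}$ ($U{\left(S,H \right)} = - \frac{\left(H - S\right) \left(\left(S + H\right) - 3\right) 1}{3} = - \frac{\left(H - S\right) \left(\left(H + S\right) - 3\right) 1}{3} = - \frac{\left(H - S\right) \left(-3 + H + S\right) 1}{3} = - \frac{\left(H - S\right) \left(-3 + H + S\right)}{3}$)
$E{\left(159 \right)} - U{\left(208,-32 \right)} = \left(-158 + 159^{2} + 159^{3}\right) - \left(-32 - 208 - \frac{\left(-32\right)^{2}}{3} + \frac{208^{2}}{3}\right) = \left(-158 + 25281 + 4019679\right) - \left(-32 - 208 - \frac{1024}{3} + \frac{1}{3} \cdot 43264\right) = 4044802 - \left(-32 - 208 - \frac{1024}{3} + \frac{43264}{3}\right) = 4044802 - 13840 = 4030962$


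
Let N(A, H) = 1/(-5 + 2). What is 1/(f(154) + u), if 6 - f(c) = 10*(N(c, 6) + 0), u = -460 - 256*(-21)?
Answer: 3/14776 ≈ 0.00020303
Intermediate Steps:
u = 4916 (u = -460 + 5376 = 4916)
N(A, H) = -⅓ (N(A, H) = 1/(-3) = -⅓)
f(c) = 28/3 (f(c) = 6 - 10*(-⅓ + 0) = 6 - 10*(-1)/3 = 6 - 1*(-10/3) = 6 + 10/3 = 28/3)
1/(f(154) + u) = 1/(28/3 + 4916) = 1/(14776/3) = 3/14776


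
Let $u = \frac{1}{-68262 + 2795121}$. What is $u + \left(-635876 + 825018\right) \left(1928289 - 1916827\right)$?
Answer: $\frac{5911681981777837}{2726859} \approx 2.1679 \cdot 10^{9}$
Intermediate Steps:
$u = \frac{1}{2726859} \approx 3.6672 \cdot 10^{-7}$
$u + \left(-635876 + 825018\right) \left(1928289 - 1916827\right) = \frac{1}{2726859} + \left(-635876 + 825018\right) \left(1928289 - 1916827\right) = \frac{1}{2726859} + 189142 \cdot 11462 = \frac{1}{2726859} + 2167945604 = \frac{5911681981777837}{2726859}$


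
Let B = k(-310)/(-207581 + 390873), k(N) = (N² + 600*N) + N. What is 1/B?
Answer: -91646/45105 ≈ -2.0318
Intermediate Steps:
k(N) = N² + 601*N
B = -45105/91646 (B = (-310*(601 - 310))/(-207581 + 390873) = -310*291/183292 = -90210*1/183292 = -45105/91646 ≈ -0.49217)
1/B = 1/(-45105/91646) = -91646/45105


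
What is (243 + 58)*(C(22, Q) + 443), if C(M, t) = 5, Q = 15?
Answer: 134848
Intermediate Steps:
(243 + 58)*(C(22, Q) + 443) = (243 + 58)*(5 + 443) = 301*448 = 134848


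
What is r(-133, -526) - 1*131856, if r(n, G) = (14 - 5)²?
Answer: -131775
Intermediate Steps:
r(n, G) = 81 (r(n, G) = 9² = 81)
r(-133, -526) - 1*131856 = 81 - 1*131856 = 81 - 131856 = -131775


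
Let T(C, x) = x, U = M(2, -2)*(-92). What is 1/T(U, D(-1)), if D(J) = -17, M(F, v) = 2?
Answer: -1/17 ≈ -0.058824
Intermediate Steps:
U = -184 (U = 2*(-92) = -184)
1/T(U, D(-1)) = 1/(-17) = -1/17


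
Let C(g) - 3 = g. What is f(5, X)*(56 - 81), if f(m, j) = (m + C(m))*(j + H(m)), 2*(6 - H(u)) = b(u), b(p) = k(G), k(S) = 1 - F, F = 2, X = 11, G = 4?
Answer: -11375/2 ≈ -5687.5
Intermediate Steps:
C(g) = 3 + g
k(S) = -1 (k(S) = 1 - 1*2 = 1 - 2 = -1)
b(p) = -1
H(u) = 13/2 (H(u) = 6 - ½*(-1) = 6 + ½ = 13/2)
f(m, j) = (3 + 2*m)*(13/2 + j) (f(m, j) = (m + (3 + m))*(j + 13/2) = (3 + 2*m)*(13/2 + j))
f(5, X)*(56 - 81) = (39/2 + 3*11 + 13*5 + 2*11*5)*(56 - 81) = (39/2 + 33 + 65 + 110)*(-25) = (455/2)*(-25) = -11375/2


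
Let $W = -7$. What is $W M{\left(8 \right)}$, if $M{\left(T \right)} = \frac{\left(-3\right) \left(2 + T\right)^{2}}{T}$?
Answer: $\frac{525}{2} \approx 262.5$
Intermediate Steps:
$M{\left(T \right)} = - \frac{3 \left(2 + T\right)^{2}}{T}$
$W M{\left(8 \right)} = - 7 \left(- \frac{3 \left(2 + 8\right)^{2}}{8}\right) = - 7 \left(\left(-3\right) \frac{1}{8} \cdot 10^{2}\right) = - 7 \left(\left(-3\right) \frac{1}{8} \cdot 100\right) = \left(-7\right) \left(- \frac{75}{2}\right) = \frac{525}{2}$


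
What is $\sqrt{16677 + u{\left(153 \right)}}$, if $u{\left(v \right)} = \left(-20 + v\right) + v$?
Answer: $\sqrt{16963} \approx 130.24$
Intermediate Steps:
$u{\left(v \right)} = -20 + 2 v$
$\sqrt{16677 + u{\left(153 \right)}} = \sqrt{16677 + \left(-20 + 2 \cdot 153\right)} = \sqrt{16677 + \left(-20 + 306\right)} = \sqrt{16677 + 286} = \sqrt{16963}$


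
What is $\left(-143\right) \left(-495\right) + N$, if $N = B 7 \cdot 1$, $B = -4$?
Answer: $70757$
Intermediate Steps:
$N = -28$ ($N = \left(-4\right) 7 \cdot 1 = \left(-28\right) 1 = -28$)
$\left(-143\right) \left(-495\right) + N = \left(-143\right) \left(-495\right) - 28 = 70785 - 28 = 70757$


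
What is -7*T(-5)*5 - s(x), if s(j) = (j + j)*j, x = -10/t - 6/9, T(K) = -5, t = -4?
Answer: 3029/18 ≈ 168.28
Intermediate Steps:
x = 11/6 (x = -10/(-4) - 6/9 = -10*(-¼) - 6*⅑ = 5/2 - ⅔ = 11/6 ≈ 1.8333)
s(j) = 2*j² (s(j) = (2*j)*j = 2*j²)
-7*T(-5)*5 - s(x) = -7*(-5)*5 - 2*(11/6)² = 35*5 - 2*121/36 = 175 - 1*121/18 = 175 - 121/18 = 3029/18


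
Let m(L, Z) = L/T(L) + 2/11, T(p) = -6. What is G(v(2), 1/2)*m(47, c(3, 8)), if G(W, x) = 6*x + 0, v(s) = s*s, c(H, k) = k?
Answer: -505/22 ≈ -22.955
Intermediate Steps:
m(L, Z) = 2/11 - L/6 (m(L, Z) = L/(-6) + 2/11 = L*(-⅙) + 2*(1/11) = -L/6 + 2/11 = 2/11 - L/6)
v(s) = s²
G(W, x) = 6*x
G(v(2), 1/2)*m(47, c(3, 8)) = (6/2)*(2/11 - ⅙*47) = (6*(½))*(2/11 - 47/6) = 3*(-505/66) = -505/22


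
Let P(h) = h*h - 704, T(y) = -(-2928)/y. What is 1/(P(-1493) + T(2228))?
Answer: 557/1241188897 ≈ 4.4876e-7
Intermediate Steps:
T(y) = 2928/y
P(h) = -704 + h² (P(h) = h² - 704 = -704 + h²)
1/(P(-1493) + T(2228)) = 1/((-704 + (-1493)²) + 2928/2228) = 1/((-704 + 2229049) + 2928*(1/2228)) = 1/(2228345 + 732/557) = 1/(1241188897/557) = 557/1241188897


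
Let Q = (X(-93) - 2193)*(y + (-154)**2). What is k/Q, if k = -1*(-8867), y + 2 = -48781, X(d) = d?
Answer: 8867/57303162 ≈ 0.00015474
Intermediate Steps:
y = -48783 (y = -2 - 48781 = -48783)
k = 8867
Q = 57303162 (Q = (-93 - 2193)*(-48783 + (-154)**2) = -2286*(-48783 + 23716) = -2286*(-25067) = 57303162)
k/Q = 8867/57303162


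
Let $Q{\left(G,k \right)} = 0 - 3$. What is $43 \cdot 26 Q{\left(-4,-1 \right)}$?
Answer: $-3354$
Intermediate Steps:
$Q{\left(G,k \right)} = -3$
$43 \cdot 26 Q{\left(-4,-1 \right)} = 43 \cdot 26 \left(-3\right) = 1118 \left(-3\right) = -3354$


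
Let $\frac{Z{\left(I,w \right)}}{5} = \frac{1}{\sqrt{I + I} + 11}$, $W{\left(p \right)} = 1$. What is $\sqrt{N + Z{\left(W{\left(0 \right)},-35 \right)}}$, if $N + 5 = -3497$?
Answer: $\frac{\sqrt{-38517 - 3502 \sqrt{2}}}{\sqrt{11 + \sqrt{2}}} \approx 59.174 i$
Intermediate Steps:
$N = -3502$ ($N = -5 - 3497 = -3502$)
$Z{\left(I,w \right)} = \frac{5}{11 + \sqrt{2} \sqrt{I}}$ ($Z{\left(I,w \right)} = \frac{5}{\sqrt{I + I} + 11} = \frac{5}{\sqrt{2 I} + 11} = \frac{5}{\sqrt{2} \sqrt{I} + 11} = \frac{5}{11 + \sqrt{2} \sqrt{I}}$)
$\sqrt{N + Z{\left(W{\left(0 \right)},-35 \right)}} = \sqrt{-3502 + \frac{5}{11 + \sqrt{2} \sqrt{1}}} = \sqrt{-3502 + \frac{5}{11 + \sqrt{2} \cdot 1}} = \sqrt{-3502 + \frac{5}{11 + \sqrt{2}}}$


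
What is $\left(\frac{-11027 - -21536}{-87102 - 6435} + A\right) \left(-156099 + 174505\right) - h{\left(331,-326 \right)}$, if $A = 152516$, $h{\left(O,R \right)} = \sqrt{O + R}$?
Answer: $\frac{87525920399566}{31179} - \sqrt{5} \approx 2.8072 \cdot 10^{9}$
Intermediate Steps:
$\left(\frac{-11027 - -21536}{-87102 - 6435} + A\right) \left(-156099 + 174505\right) - h{\left(331,-326 \right)} = \left(\frac{-11027 - -21536}{-87102 - 6435} + 152516\right) \left(-156099 + 174505\right) - \sqrt{331 - 326} = \left(\frac{-11027 + \left(-44 + 21580\right)}{-93537} + 152516\right) 18406 - \sqrt{5} = \left(\left(-11027 + 21536\right) \left(- \frac{1}{93537}\right) + 152516\right) 18406 - \sqrt{5} = \left(10509 \left(- \frac{1}{93537}\right) + 152516\right) 18406 - \sqrt{5} = \left(- \frac{3503}{31179} + 152516\right) 18406 - \sqrt{5} = \frac{4755292861}{31179} \cdot 18406 - \sqrt{5} = \frac{87525920399566}{31179} - \sqrt{5}$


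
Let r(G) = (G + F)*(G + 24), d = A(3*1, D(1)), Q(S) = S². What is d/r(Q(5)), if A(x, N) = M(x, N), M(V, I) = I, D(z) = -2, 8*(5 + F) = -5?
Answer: -16/7595 ≈ -0.0021066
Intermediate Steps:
F = -45/8 (F = -5 + (⅛)*(-5) = -5 - 5/8 = -45/8 ≈ -5.6250)
A(x, N) = N
d = -2
r(G) = (24 + G)*(-45/8 + G) (r(G) = (G - 45/8)*(G + 24) = (-45/8 + G)*(24 + G) = (24 + G)*(-45/8 + G))
d/r(Q(5)) = -2/(-135 + (5²)² + (147/8)*5²) = -2/(-135 + 25² + (147/8)*25) = -2/(-135 + 625 + 3675/8) = -2/7595/8 = -2*8/7595 = -16/7595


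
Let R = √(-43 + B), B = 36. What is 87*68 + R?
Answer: 5916 + I*√7 ≈ 5916.0 + 2.6458*I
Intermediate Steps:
R = I*√7 (R = √(-43 + 36) = √(-7) = I*√7 ≈ 2.6458*I)
87*68 + R = 87*68 + I*√7 = 5916 + I*√7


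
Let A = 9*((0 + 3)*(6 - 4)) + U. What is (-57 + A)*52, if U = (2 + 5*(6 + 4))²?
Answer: 140452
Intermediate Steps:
U = 2704 (U = (2 + 5*10)² = (2 + 50)² = 52² = 2704)
A = 2758 (A = 9*((0 + 3)*(6 - 4)) + 2704 = 9*(3*2) + 2704 = 9*6 + 2704 = 54 + 2704 = 2758)
(-57 + A)*52 = (-57 + 2758)*52 = 2701*52 = 140452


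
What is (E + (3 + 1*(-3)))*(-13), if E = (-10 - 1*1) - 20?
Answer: 403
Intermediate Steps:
E = -31 (E = (-10 - 1) - 20 = -11 - 20 = -31)
(E + (3 + 1*(-3)))*(-13) = (-31 + (3 + 1*(-3)))*(-13) = (-31 + (3 - 3))*(-13) = (-31 + 0)*(-13) = -31*(-13) = 403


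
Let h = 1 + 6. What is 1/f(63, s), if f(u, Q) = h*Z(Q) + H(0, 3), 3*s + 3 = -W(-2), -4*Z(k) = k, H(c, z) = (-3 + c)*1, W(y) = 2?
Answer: -12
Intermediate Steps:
h = 7
H(c, z) = -3 + c
Z(k) = -k/4
s = -5/3 (s = -1 + (-1*2)/3 = -1 + (⅓)*(-2) = -1 - ⅔ = -5/3 ≈ -1.6667)
f(u, Q) = -3 - 7*Q/4 (f(u, Q) = 7*(-Q/4) + (-3 + 0) = -7*Q/4 - 3 = -3 - 7*Q/4)
1/f(63, s) = 1/(-3 - 7/4*(-5/3)) = 1/(-3 + 35/12) = 1/(-1/12) = -12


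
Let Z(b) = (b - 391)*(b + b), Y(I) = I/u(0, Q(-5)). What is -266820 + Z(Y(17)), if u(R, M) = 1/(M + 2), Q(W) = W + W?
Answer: -123476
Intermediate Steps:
Q(W) = 2*W
u(R, M) = 1/(2 + M)
Y(I) = -8*I (Y(I) = I/(1/(2 + 2*(-5))) = I/(1/(2 - 10)) = I/(1/(-8)) = I/(-1/8) = I*(-8) = -8*I)
Z(b) = 2*b*(-391 + b) (Z(b) = (-391 + b)*(2*b) = 2*b*(-391 + b))
-266820 + Z(Y(17)) = -266820 + 2*(-8*17)*(-391 - 8*17) = -266820 + 2*(-136)*(-391 - 136) = -266820 + 2*(-136)*(-527) = -266820 + 143344 = -123476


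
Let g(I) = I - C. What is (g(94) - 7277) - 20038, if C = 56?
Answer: -27277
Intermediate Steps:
g(I) = -56 + I (g(I) = I - 1*56 = I - 56 = -56 + I)
(g(94) - 7277) - 20038 = ((-56 + 94) - 7277) - 20038 = (38 - 7277) - 20038 = -7239 - 20038 = -27277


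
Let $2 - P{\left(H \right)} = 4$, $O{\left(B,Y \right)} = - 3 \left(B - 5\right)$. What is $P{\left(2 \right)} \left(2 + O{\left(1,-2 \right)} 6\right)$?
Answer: $-148$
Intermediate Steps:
$O{\left(B,Y \right)} = 15 - 3 B$ ($O{\left(B,Y \right)} = - 3 \left(-5 + B\right) = 15 - 3 B$)
$P{\left(H \right)} = -2$ ($P{\left(H \right)} = 2 - 4 = -2$)
$P{\left(2 \right)} \left(2 + O{\left(1,-2 \right)} 6\right) = - 2 \left(2 + \left(15 - 3\right) 6\right) = - 2 \left(2 + 12 \cdot 6\right) = - 2 \left(2 + 72\right) = \left(-2\right) 74 = -148$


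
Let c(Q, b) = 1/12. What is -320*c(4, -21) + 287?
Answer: 781/3 ≈ 260.33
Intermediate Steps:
c(Q, b) = 1/12
-320*c(4, -21) + 287 = -320*1/12 + 287 = -80/3 + 287 = 781/3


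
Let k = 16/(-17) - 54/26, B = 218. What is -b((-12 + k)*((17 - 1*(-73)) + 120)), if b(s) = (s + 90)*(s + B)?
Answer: -439310605200/48841 ≈ -8.9947e+6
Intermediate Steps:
k = -667/221 (k = 16*(-1/17) - 54*1/26 = -16/17 - 27/13 = -667/221 ≈ -3.0181)
b(s) = (90 + s)*(218 + s) (b(s) = (s + 90)*(s + 218) = (90 + s)*(218 + s))
-b((-12 + k)*((17 - 1*(-73)) + 120)) = -(19620 + ((-12 - 667/221)*((17 - 1*(-73)) + 120))**2 + 308*((-12 - 667/221)*((17 - 1*(-73)) + 120))) = -(19620 + (-3319*((17 + 73) + 120)/221)**2 + 308*(-3319*((17 + 73) + 120)/221)) = -(19620 + (-3319*(90 + 120)/221)**2 + 308*(-3319*(90 + 120)/221)) = -(19620 + (-3319/221*210)**2 + 308*(-3319/221*210)) = -(19620 + (-696990/221)**2 + 308*(-696990/221)) = -(19620 + 485795060100/48841 - 214672920/221) = -1*439310605200/48841 = -439310605200/48841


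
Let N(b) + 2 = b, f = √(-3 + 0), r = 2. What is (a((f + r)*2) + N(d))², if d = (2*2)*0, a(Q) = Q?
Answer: -8 + 8*I*√3 ≈ -8.0 + 13.856*I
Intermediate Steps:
f = I*√3 (f = √(-3) = I*√3 ≈ 1.732*I)
d = 0 (d = 4*0 = 0)
N(b) = -2 + b
(a((f + r)*2) + N(d))² = ((I*√3 + 2)*2 + (-2 + 0))² = ((2 + I*√3)*2 - 2)² = ((4 + 2*I*√3) - 2)² = (2 + 2*I*√3)²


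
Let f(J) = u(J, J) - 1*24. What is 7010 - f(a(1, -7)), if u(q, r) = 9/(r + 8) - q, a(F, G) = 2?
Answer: 70351/10 ≈ 7035.1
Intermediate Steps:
u(q, r) = -q + 9/(8 + r) (u(q, r) = 9/(8 + r) - q = -q + 9/(8 + r))
f(J) = -24 + (9 - J² - 8*J)/(8 + J) (f(J) = (9 - 8*J - J*J)/(8 + J) - 1*24 = (9 - 8*J - J²)/(8 + J) - 24 = (9 - J² - 8*J)/(8 + J) - 24 = -24 + (9 - J² - 8*J)/(8 + J))
7010 - f(a(1, -7)) = 7010 - (-183 - 1*2² - 32*2)/(8 + 2) = 7010 - (-183 - 1*4 - 64)/10 = 7010 - (-183 - 4 - 64)/10 = 7010 - (-251)/10 = 7010 - 1*(-251/10) = 7010 + 251/10 = 70351/10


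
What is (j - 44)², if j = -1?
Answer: 2025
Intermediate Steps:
(j - 44)² = (-1 - 44)² = (-45)² = 2025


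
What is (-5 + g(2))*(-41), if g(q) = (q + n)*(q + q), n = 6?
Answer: -1107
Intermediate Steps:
g(q) = 2*q*(6 + q) (g(q) = (q + 6)*(q + q) = (6 + q)*(2*q) = 2*q*(6 + q))
(-5 + g(2))*(-41) = (-5 + 2*2*(6 + 2))*(-41) = (-5 + 2*2*8)*(-41) = (-5 + 32)*(-41) = 27*(-41) = -1107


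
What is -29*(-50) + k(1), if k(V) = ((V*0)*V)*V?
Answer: 1450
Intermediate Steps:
k(V) = 0 (k(V) = (0*V)*V = 0*V = 0)
-29*(-50) + k(1) = -29*(-50) + 0 = 1450 + 0 = 1450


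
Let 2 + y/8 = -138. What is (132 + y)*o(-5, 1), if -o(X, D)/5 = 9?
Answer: 44460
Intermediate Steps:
y = -1120 (y = -16 + 8*(-138) = -16 - 1104 = -1120)
o(X, D) = -45 (o(X, D) = -5*9 = -45)
(132 + y)*o(-5, 1) = (132 - 1120)*(-45) = -988*(-45) = 44460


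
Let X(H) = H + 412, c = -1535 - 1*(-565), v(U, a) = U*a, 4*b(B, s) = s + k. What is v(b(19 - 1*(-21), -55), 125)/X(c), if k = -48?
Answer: 12875/2232 ≈ 5.7684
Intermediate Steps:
b(B, s) = -12 + s/4 (b(B, s) = (s - 48)/4 = (-48 + s)/4 = -12 + s/4)
c = -970 (c = -1535 + 565 = -970)
X(H) = 412 + H
v(b(19 - 1*(-21), -55), 125)/X(c) = ((-12 + (¼)*(-55))*125)/(412 - 970) = ((-12 - 55/4)*125)/(-558) = -103/4*125*(-1/558) = -12875/4*(-1/558) = 12875/2232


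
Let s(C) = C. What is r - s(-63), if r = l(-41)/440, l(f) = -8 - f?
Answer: 2523/40 ≈ 63.075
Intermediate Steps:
r = 3/40 (r = (-8 - 1*(-41))/440 = (-8 + 41)*(1/440) = 33*(1/440) = 3/40 ≈ 0.075000)
r - s(-63) = 3/40 - 1*(-63) = 3/40 + 63 = 2523/40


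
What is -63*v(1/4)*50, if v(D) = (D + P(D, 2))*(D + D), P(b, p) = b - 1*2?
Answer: 4725/2 ≈ 2362.5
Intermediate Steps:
P(b, p) = -2 + b (P(b, p) = b - 2 = -2 + b)
v(D) = 2*D*(-2 + 2*D) (v(D) = (D + (-2 + D))*(D + D) = (-2 + 2*D)*(2*D) = 2*D*(-2 + 2*D))
-63*v(1/4)*50 = -252*(-1 + 1/4)/4*50 = -252*(-1 + ¼)/4*50 = -252*(-3)/(4*4)*50 = -63*(-¾)*50 = (189/4)*50 = 4725/2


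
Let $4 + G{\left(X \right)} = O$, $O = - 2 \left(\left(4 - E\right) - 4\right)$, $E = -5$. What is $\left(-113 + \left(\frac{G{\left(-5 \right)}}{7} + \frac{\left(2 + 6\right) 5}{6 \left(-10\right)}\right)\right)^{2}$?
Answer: $\frac{120409}{9} \approx 13379.0$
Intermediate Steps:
$O = -10$ ($O = - 2 \left(\left(4 - -5\right) - 4\right) = - 2 \left(\left(4 + 5\right) - 4\right) = - 2 \left(9 - 4\right) = \left(-2\right) 5 = -10$)
$G{\left(X \right)} = -14$ ($G{\left(X \right)} = -4 - 10 = -14$)
$\left(-113 + \left(\frac{G{\left(-5 \right)}}{7} + \frac{\left(2 + 6\right) 5}{6 \left(-10\right)}\right)\right)^{2} = \left(-113 - \left(2 - \frac{\left(2 + 6\right) 5}{6 \left(-10\right)}\right)\right)^{2} = \left(-113 - \left(2 - \frac{8 \cdot 5}{-60}\right)\right)^{2} = \left(-113 + \left(-2 + 40 \left(- \frac{1}{60}\right)\right)\right)^{2} = \left(-113 - \frac{8}{3}\right)^{2} = \left(- \frac{347}{3}\right)^{2} = \frac{120409}{9}$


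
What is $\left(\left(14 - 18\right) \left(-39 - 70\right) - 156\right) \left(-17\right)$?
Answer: $-4760$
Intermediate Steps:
$\left(\left(14 - 18\right) \left(-39 - 70\right) - 156\right) \left(-17\right) = \left(\left(-4\right) \left(-109\right) - 156\right) \left(-17\right) = \left(436 - 156\right) \left(-17\right) = 280 \left(-17\right) = -4760$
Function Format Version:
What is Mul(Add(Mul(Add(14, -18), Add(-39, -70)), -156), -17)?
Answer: -4760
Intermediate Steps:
Mul(Add(Mul(Add(14, -18), Add(-39, -70)), -156), -17) = Mul(Add(Mul(-4, -109), -156), -17) = Mul(Add(436, -156), -17) = Mul(280, -17) = -4760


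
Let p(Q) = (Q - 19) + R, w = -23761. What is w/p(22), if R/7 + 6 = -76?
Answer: 23761/571 ≈ 41.613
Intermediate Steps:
R = -574 (R = -42 + 7*(-76) = -42 - 532 = -574)
p(Q) = -593 + Q (p(Q) = (Q - 19) - 574 = (-19 + Q) - 574 = -593 + Q)
w/p(22) = -23761/(-593 + 22) = -23761/(-571) = -23761*(-1/571) = 23761/571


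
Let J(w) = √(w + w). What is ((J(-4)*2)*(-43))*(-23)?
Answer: 3956*I*√2 ≈ 5594.6*I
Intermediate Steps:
J(w) = √2*√w (J(w) = √(2*w) = √2*√w)
((J(-4)*2)*(-43))*(-23) = (((√2*√(-4))*2)*(-43))*(-23) = (((√2*(2*I))*2)*(-43))*(-23) = (((2*I*√2)*2)*(-43))*(-23) = ((4*I*√2)*(-43))*(-23) = -172*I*√2*(-23) = 3956*I*√2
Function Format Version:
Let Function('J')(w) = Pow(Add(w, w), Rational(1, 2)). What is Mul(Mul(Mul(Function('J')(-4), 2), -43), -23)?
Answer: Mul(3956, I, Pow(2, Rational(1, 2))) ≈ Mul(5594.6, I)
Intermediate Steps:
Function('J')(w) = Mul(Pow(2, Rational(1, 2)), Pow(w, Rational(1, 2))) (Function('J')(w) = Pow(Mul(2, w), Rational(1, 2)) = Mul(Pow(2, Rational(1, 2)), Pow(w, Rational(1, 2))))
Mul(Mul(Mul(Function('J')(-4), 2), -43), -23) = Mul(Mul(Mul(Mul(Pow(2, Rational(1, 2)), Pow(-4, Rational(1, 2))), 2), -43), -23) = Mul(Mul(Mul(Mul(Pow(2, Rational(1, 2)), Mul(2, I)), 2), -43), -23) = Mul(Mul(Mul(Mul(2, I, Pow(2, Rational(1, 2))), 2), -43), -23) = Mul(Mul(Mul(4, I, Pow(2, Rational(1, 2))), -43), -23) = Mul(Mul(-172, I, Pow(2, Rational(1, 2))), -23) = Mul(3956, I, Pow(2, Rational(1, 2)))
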